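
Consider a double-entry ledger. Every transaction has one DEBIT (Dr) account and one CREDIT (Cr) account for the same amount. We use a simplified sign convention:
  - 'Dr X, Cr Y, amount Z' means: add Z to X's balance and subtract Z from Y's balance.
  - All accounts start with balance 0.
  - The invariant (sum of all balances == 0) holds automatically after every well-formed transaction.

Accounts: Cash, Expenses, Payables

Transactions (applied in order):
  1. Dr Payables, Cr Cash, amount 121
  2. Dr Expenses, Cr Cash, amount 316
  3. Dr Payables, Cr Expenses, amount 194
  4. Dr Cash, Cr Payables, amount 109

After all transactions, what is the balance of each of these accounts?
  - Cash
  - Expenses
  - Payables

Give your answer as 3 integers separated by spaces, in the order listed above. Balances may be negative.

Answer: -328 122 206

Derivation:
After txn 1 (Dr Payables, Cr Cash, amount 121): Cash=-121 Payables=121
After txn 2 (Dr Expenses, Cr Cash, amount 316): Cash=-437 Expenses=316 Payables=121
After txn 3 (Dr Payables, Cr Expenses, amount 194): Cash=-437 Expenses=122 Payables=315
After txn 4 (Dr Cash, Cr Payables, amount 109): Cash=-328 Expenses=122 Payables=206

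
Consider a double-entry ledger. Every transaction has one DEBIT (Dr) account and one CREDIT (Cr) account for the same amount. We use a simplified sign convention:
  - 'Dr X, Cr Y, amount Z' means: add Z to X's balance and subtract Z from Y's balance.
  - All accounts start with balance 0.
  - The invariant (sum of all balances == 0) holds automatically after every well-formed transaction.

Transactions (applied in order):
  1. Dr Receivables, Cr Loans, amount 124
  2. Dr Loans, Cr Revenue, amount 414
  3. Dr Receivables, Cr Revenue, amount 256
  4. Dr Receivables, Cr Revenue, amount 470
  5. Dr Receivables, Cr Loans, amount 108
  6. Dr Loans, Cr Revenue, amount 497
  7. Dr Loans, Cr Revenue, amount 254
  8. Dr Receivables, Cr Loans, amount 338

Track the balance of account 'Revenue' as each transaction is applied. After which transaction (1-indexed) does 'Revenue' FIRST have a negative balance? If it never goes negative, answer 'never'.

After txn 1: Revenue=0
After txn 2: Revenue=-414

Answer: 2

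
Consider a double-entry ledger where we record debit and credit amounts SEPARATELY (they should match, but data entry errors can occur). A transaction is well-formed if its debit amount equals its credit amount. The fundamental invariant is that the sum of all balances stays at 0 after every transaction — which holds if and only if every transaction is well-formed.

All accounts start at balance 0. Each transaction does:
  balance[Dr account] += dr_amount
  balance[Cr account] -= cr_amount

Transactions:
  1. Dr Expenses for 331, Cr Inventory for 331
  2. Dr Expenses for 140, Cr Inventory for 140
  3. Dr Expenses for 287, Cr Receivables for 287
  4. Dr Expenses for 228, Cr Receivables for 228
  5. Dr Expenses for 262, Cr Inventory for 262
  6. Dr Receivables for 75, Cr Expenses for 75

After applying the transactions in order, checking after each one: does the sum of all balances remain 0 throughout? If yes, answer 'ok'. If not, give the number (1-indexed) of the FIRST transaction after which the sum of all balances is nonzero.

Answer: ok

Derivation:
After txn 1: dr=331 cr=331 sum_balances=0
After txn 2: dr=140 cr=140 sum_balances=0
After txn 3: dr=287 cr=287 sum_balances=0
After txn 4: dr=228 cr=228 sum_balances=0
After txn 5: dr=262 cr=262 sum_balances=0
After txn 6: dr=75 cr=75 sum_balances=0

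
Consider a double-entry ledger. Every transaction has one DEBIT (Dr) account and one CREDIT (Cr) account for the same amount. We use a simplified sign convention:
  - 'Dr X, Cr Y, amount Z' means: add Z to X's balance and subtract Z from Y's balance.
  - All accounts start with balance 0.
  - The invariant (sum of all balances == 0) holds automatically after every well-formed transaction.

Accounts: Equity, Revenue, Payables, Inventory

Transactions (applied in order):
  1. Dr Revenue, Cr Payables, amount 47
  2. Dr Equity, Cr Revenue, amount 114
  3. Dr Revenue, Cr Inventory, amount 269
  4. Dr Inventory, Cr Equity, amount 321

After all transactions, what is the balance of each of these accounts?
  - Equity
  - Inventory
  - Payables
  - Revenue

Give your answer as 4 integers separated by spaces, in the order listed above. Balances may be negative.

Answer: -207 52 -47 202

Derivation:
After txn 1 (Dr Revenue, Cr Payables, amount 47): Payables=-47 Revenue=47
After txn 2 (Dr Equity, Cr Revenue, amount 114): Equity=114 Payables=-47 Revenue=-67
After txn 3 (Dr Revenue, Cr Inventory, amount 269): Equity=114 Inventory=-269 Payables=-47 Revenue=202
After txn 4 (Dr Inventory, Cr Equity, amount 321): Equity=-207 Inventory=52 Payables=-47 Revenue=202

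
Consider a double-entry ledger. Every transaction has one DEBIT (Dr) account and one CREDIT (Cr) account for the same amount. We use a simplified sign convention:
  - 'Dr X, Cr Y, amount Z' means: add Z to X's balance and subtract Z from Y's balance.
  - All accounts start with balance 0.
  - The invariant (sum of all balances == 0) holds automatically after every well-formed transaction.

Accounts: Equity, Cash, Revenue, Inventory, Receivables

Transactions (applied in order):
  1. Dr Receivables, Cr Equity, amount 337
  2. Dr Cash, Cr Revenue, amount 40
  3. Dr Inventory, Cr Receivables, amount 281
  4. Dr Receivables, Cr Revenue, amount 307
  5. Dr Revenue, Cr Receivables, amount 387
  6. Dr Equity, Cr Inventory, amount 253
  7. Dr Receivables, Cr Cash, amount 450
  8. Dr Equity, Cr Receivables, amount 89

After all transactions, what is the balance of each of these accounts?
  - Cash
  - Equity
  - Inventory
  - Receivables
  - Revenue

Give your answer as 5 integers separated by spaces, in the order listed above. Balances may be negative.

Answer: -410 5 28 337 40

Derivation:
After txn 1 (Dr Receivables, Cr Equity, amount 337): Equity=-337 Receivables=337
After txn 2 (Dr Cash, Cr Revenue, amount 40): Cash=40 Equity=-337 Receivables=337 Revenue=-40
After txn 3 (Dr Inventory, Cr Receivables, amount 281): Cash=40 Equity=-337 Inventory=281 Receivables=56 Revenue=-40
After txn 4 (Dr Receivables, Cr Revenue, amount 307): Cash=40 Equity=-337 Inventory=281 Receivables=363 Revenue=-347
After txn 5 (Dr Revenue, Cr Receivables, amount 387): Cash=40 Equity=-337 Inventory=281 Receivables=-24 Revenue=40
After txn 6 (Dr Equity, Cr Inventory, amount 253): Cash=40 Equity=-84 Inventory=28 Receivables=-24 Revenue=40
After txn 7 (Dr Receivables, Cr Cash, amount 450): Cash=-410 Equity=-84 Inventory=28 Receivables=426 Revenue=40
After txn 8 (Dr Equity, Cr Receivables, amount 89): Cash=-410 Equity=5 Inventory=28 Receivables=337 Revenue=40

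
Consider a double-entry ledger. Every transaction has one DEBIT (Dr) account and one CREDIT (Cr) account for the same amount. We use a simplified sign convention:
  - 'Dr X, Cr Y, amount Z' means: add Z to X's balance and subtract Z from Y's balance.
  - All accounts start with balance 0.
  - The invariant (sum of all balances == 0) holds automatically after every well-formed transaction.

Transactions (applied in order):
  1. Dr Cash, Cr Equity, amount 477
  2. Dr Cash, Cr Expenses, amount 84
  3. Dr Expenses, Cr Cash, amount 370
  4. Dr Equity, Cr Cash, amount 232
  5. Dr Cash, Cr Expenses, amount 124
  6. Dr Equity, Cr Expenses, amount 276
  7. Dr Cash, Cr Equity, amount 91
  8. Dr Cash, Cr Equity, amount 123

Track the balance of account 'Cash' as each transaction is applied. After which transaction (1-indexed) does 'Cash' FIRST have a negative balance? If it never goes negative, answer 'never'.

After txn 1: Cash=477
After txn 2: Cash=561
After txn 3: Cash=191
After txn 4: Cash=-41

Answer: 4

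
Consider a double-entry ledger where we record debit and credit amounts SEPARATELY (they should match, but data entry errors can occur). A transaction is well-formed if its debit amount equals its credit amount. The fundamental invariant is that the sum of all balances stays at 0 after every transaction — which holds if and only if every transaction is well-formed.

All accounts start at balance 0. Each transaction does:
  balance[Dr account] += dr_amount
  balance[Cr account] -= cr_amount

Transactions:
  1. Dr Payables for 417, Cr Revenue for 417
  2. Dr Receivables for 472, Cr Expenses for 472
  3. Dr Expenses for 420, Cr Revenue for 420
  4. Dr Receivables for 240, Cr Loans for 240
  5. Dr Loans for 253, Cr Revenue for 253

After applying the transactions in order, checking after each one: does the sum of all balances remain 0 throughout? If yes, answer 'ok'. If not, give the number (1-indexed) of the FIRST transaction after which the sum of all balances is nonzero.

After txn 1: dr=417 cr=417 sum_balances=0
After txn 2: dr=472 cr=472 sum_balances=0
After txn 3: dr=420 cr=420 sum_balances=0
After txn 4: dr=240 cr=240 sum_balances=0
After txn 5: dr=253 cr=253 sum_balances=0

Answer: ok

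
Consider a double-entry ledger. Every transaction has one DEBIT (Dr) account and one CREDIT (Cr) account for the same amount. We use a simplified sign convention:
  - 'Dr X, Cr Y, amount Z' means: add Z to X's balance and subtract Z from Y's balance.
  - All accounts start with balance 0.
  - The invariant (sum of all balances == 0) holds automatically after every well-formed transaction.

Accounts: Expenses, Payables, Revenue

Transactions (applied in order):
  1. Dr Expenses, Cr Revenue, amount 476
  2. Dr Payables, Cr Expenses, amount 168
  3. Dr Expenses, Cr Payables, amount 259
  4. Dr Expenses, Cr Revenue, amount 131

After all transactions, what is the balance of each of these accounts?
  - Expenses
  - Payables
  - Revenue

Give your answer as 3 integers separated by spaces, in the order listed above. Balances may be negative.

After txn 1 (Dr Expenses, Cr Revenue, amount 476): Expenses=476 Revenue=-476
After txn 2 (Dr Payables, Cr Expenses, amount 168): Expenses=308 Payables=168 Revenue=-476
After txn 3 (Dr Expenses, Cr Payables, amount 259): Expenses=567 Payables=-91 Revenue=-476
After txn 4 (Dr Expenses, Cr Revenue, amount 131): Expenses=698 Payables=-91 Revenue=-607

Answer: 698 -91 -607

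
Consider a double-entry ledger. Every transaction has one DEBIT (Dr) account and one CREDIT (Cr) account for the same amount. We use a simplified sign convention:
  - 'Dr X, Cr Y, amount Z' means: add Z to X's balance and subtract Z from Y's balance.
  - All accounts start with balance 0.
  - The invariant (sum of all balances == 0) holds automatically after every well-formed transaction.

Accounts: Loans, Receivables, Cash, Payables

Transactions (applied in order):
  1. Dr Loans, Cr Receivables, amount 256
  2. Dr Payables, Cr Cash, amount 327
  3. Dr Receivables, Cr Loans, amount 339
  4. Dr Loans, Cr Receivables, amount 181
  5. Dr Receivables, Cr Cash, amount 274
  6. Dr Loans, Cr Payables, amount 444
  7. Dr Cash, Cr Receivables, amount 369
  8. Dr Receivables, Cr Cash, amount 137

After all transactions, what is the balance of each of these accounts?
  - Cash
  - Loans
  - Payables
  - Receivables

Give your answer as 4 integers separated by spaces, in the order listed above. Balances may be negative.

After txn 1 (Dr Loans, Cr Receivables, amount 256): Loans=256 Receivables=-256
After txn 2 (Dr Payables, Cr Cash, amount 327): Cash=-327 Loans=256 Payables=327 Receivables=-256
After txn 3 (Dr Receivables, Cr Loans, amount 339): Cash=-327 Loans=-83 Payables=327 Receivables=83
After txn 4 (Dr Loans, Cr Receivables, amount 181): Cash=-327 Loans=98 Payables=327 Receivables=-98
After txn 5 (Dr Receivables, Cr Cash, amount 274): Cash=-601 Loans=98 Payables=327 Receivables=176
After txn 6 (Dr Loans, Cr Payables, amount 444): Cash=-601 Loans=542 Payables=-117 Receivables=176
After txn 7 (Dr Cash, Cr Receivables, amount 369): Cash=-232 Loans=542 Payables=-117 Receivables=-193
After txn 8 (Dr Receivables, Cr Cash, amount 137): Cash=-369 Loans=542 Payables=-117 Receivables=-56

Answer: -369 542 -117 -56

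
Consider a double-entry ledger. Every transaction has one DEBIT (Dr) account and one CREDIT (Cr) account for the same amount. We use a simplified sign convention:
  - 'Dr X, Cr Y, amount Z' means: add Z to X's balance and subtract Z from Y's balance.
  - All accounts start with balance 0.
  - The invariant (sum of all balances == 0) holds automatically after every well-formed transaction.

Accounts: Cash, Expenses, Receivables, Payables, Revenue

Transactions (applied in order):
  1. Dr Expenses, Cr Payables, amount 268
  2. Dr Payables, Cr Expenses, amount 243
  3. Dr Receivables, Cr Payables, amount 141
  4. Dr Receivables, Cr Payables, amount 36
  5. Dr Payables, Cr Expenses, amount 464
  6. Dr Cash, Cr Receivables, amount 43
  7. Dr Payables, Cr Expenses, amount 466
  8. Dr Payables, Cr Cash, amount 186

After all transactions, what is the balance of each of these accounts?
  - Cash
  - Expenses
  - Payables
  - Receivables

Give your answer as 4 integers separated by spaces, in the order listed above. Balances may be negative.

Answer: -143 -905 914 134

Derivation:
After txn 1 (Dr Expenses, Cr Payables, amount 268): Expenses=268 Payables=-268
After txn 2 (Dr Payables, Cr Expenses, amount 243): Expenses=25 Payables=-25
After txn 3 (Dr Receivables, Cr Payables, amount 141): Expenses=25 Payables=-166 Receivables=141
After txn 4 (Dr Receivables, Cr Payables, amount 36): Expenses=25 Payables=-202 Receivables=177
After txn 5 (Dr Payables, Cr Expenses, amount 464): Expenses=-439 Payables=262 Receivables=177
After txn 6 (Dr Cash, Cr Receivables, amount 43): Cash=43 Expenses=-439 Payables=262 Receivables=134
After txn 7 (Dr Payables, Cr Expenses, amount 466): Cash=43 Expenses=-905 Payables=728 Receivables=134
After txn 8 (Dr Payables, Cr Cash, amount 186): Cash=-143 Expenses=-905 Payables=914 Receivables=134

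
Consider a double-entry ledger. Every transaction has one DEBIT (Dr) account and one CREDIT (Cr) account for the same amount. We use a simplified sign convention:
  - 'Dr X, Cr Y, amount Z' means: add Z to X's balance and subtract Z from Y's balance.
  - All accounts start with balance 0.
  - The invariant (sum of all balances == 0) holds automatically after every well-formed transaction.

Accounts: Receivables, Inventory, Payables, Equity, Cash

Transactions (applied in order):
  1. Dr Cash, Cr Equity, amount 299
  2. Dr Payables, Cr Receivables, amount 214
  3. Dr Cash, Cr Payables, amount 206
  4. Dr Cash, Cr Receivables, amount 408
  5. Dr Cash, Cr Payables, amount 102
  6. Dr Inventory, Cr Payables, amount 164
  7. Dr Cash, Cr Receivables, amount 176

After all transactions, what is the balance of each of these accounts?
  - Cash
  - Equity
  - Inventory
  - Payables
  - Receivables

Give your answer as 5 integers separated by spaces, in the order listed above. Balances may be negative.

Answer: 1191 -299 164 -258 -798

Derivation:
After txn 1 (Dr Cash, Cr Equity, amount 299): Cash=299 Equity=-299
After txn 2 (Dr Payables, Cr Receivables, amount 214): Cash=299 Equity=-299 Payables=214 Receivables=-214
After txn 3 (Dr Cash, Cr Payables, amount 206): Cash=505 Equity=-299 Payables=8 Receivables=-214
After txn 4 (Dr Cash, Cr Receivables, amount 408): Cash=913 Equity=-299 Payables=8 Receivables=-622
After txn 5 (Dr Cash, Cr Payables, amount 102): Cash=1015 Equity=-299 Payables=-94 Receivables=-622
After txn 6 (Dr Inventory, Cr Payables, amount 164): Cash=1015 Equity=-299 Inventory=164 Payables=-258 Receivables=-622
After txn 7 (Dr Cash, Cr Receivables, amount 176): Cash=1191 Equity=-299 Inventory=164 Payables=-258 Receivables=-798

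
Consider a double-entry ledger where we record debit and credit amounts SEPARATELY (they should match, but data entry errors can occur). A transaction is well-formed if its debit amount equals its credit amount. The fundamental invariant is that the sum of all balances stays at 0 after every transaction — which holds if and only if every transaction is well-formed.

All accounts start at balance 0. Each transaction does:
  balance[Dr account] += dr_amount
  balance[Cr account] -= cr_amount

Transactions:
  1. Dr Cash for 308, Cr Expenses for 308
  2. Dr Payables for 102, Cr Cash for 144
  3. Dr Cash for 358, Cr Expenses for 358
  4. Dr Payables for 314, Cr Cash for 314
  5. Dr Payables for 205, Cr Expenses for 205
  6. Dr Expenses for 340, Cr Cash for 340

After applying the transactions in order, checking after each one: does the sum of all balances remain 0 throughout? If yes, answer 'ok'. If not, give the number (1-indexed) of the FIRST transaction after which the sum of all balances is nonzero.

Answer: 2

Derivation:
After txn 1: dr=308 cr=308 sum_balances=0
After txn 2: dr=102 cr=144 sum_balances=-42
After txn 3: dr=358 cr=358 sum_balances=-42
After txn 4: dr=314 cr=314 sum_balances=-42
After txn 5: dr=205 cr=205 sum_balances=-42
After txn 6: dr=340 cr=340 sum_balances=-42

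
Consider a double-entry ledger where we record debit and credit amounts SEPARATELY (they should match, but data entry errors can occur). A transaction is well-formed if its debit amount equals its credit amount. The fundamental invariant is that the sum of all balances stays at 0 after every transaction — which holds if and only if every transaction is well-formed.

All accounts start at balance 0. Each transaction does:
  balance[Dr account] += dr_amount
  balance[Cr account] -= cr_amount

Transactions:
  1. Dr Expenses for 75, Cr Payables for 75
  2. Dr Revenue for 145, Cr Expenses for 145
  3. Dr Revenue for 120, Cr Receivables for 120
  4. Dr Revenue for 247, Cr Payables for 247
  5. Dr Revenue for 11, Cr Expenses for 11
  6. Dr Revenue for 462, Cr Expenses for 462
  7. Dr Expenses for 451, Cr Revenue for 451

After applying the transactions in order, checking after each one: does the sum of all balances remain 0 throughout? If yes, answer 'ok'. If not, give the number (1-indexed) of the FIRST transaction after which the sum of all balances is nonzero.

After txn 1: dr=75 cr=75 sum_balances=0
After txn 2: dr=145 cr=145 sum_balances=0
After txn 3: dr=120 cr=120 sum_balances=0
After txn 4: dr=247 cr=247 sum_balances=0
After txn 5: dr=11 cr=11 sum_balances=0
After txn 6: dr=462 cr=462 sum_balances=0
After txn 7: dr=451 cr=451 sum_balances=0

Answer: ok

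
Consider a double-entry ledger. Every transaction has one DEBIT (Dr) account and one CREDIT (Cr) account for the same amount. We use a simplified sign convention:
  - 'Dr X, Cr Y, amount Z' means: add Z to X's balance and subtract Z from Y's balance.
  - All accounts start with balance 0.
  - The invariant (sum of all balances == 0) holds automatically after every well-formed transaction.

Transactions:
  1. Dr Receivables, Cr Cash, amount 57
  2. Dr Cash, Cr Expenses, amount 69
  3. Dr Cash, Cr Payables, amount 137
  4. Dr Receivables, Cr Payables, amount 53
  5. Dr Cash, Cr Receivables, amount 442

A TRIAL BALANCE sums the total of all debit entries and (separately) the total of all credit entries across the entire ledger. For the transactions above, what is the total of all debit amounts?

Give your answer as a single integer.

Txn 1: debit+=57
Txn 2: debit+=69
Txn 3: debit+=137
Txn 4: debit+=53
Txn 5: debit+=442
Total debits = 758

Answer: 758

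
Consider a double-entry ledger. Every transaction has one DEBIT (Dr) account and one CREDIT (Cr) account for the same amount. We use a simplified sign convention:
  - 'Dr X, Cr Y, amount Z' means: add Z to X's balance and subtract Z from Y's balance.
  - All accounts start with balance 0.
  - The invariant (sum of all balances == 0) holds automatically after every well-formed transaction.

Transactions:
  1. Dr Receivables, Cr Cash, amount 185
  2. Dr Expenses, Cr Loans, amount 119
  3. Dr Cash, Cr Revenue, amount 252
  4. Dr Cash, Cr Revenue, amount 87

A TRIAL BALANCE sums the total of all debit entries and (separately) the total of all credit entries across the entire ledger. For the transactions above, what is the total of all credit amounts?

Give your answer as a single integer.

Txn 1: credit+=185
Txn 2: credit+=119
Txn 3: credit+=252
Txn 4: credit+=87
Total credits = 643

Answer: 643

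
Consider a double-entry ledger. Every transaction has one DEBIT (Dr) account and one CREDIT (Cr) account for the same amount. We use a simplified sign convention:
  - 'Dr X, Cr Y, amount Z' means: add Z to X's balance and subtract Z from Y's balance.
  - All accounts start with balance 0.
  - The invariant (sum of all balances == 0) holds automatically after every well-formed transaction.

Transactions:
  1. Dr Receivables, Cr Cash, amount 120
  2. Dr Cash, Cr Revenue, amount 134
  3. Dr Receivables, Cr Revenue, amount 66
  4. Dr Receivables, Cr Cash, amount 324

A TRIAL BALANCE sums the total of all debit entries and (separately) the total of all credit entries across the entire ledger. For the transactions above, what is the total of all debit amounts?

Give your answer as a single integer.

Answer: 644

Derivation:
Txn 1: debit+=120
Txn 2: debit+=134
Txn 3: debit+=66
Txn 4: debit+=324
Total debits = 644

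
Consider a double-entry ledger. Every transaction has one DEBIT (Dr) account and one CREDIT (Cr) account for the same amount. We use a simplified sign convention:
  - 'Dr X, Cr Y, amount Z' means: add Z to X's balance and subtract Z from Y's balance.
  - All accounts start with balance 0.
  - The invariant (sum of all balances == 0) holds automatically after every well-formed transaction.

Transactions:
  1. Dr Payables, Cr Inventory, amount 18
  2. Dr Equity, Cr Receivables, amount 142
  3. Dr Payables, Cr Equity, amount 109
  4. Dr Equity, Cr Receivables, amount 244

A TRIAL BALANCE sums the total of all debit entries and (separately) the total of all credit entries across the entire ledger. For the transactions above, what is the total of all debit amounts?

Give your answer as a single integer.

Answer: 513

Derivation:
Txn 1: debit+=18
Txn 2: debit+=142
Txn 3: debit+=109
Txn 4: debit+=244
Total debits = 513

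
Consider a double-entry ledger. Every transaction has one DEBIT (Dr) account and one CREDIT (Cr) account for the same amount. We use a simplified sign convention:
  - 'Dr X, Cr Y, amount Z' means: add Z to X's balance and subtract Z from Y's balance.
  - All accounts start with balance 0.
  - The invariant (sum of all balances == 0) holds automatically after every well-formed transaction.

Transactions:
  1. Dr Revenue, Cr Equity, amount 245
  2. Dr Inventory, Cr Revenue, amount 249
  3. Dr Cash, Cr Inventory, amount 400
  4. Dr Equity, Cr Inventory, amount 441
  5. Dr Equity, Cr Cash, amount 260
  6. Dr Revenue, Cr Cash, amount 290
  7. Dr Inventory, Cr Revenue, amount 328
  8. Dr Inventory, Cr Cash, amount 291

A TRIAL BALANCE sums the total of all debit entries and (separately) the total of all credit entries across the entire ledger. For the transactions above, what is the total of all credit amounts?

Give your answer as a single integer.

Answer: 2504

Derivation:
Txn 1: credit+=245
Txn 2: credit+=249
Txn 3: credit+=400
Txn 4: credit+=441
Txn 5: credit+=260
Txn 6: credit+=290
Txn 7: credit+=328
Txn 8: credit+=291
Total credits = 2504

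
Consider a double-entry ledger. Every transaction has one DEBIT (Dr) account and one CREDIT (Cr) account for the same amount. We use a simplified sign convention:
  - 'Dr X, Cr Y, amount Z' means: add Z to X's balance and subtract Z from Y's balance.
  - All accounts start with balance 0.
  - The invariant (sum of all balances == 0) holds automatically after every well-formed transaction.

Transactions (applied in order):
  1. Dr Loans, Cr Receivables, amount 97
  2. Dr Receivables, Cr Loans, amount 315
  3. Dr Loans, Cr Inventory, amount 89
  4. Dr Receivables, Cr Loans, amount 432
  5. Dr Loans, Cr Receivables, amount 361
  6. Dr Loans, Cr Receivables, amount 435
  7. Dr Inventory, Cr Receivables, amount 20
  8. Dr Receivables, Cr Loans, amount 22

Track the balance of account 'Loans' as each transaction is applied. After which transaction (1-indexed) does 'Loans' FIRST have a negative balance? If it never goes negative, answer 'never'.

Answer: 2

Derivation:
After txn 1: Loans=97
After txn 2: Loans=-218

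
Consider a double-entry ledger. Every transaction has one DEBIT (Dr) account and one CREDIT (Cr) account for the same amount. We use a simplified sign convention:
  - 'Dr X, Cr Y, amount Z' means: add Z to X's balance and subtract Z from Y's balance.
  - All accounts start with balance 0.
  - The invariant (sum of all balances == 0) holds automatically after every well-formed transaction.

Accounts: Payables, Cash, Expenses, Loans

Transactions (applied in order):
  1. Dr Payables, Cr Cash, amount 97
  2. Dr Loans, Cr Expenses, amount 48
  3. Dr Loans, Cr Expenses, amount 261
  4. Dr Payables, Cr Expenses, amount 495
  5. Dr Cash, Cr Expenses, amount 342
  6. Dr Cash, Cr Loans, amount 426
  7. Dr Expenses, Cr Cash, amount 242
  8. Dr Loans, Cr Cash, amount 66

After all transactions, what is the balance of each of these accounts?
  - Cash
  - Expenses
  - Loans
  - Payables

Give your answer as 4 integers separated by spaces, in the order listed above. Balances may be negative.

After txn 1 (Dr Payables, Cr Cash, amount 97): Cash=-97 Payables=97
After txn 2 (Dr Loans, Cr Expenses, amount 48): Cash=-97 Expenses=-48 Loans=48 Payables=97
After txn 3 (Dr Loans, Cr Expenses, amount 261): Cash=-97 Expenses=-309 Loans=309 Payables=97
After txn 4 (Dr Payables, Cr Expenses, amount 495): Cash=-97 Expenses=-804 Loans=309 Payables=592
After txn 5 (Dr Cash, Cr Expenses, amount 342): Cash=245 Expenses=-1146 Loans=309 Payables=592
After txn 6 (Dr Cash, Cr Loans, amount 426): Cash=671 Expenses=-1146 Loans=-117 Payables=592
After txn 7 (Dr Expenses, Cr Cash, amount 242): Cash=429 Expenses=-904 Loans=-117 Payables=592
After txn 8 (Dr Loans, Cr Cash, amount 66): Cash=363 Expenses=-904 Loans=-51 Payables=592

Answer: 363 -904 -51 592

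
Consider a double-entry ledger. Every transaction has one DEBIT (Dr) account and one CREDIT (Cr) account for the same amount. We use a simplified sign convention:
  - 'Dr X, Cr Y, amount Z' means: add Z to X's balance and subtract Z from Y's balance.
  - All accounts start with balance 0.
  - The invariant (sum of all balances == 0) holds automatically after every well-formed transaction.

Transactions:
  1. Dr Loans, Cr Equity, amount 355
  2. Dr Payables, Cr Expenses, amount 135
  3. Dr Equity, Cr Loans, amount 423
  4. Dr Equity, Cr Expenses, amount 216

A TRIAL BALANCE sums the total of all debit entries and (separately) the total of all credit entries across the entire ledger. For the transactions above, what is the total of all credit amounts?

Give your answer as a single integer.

Answer: 1129

Derivation:
Txn 1: credit+=355
Txn 2: credit+=135
Txn 3: credit+=423
Txn 4: credit+=216
Total credits = 1129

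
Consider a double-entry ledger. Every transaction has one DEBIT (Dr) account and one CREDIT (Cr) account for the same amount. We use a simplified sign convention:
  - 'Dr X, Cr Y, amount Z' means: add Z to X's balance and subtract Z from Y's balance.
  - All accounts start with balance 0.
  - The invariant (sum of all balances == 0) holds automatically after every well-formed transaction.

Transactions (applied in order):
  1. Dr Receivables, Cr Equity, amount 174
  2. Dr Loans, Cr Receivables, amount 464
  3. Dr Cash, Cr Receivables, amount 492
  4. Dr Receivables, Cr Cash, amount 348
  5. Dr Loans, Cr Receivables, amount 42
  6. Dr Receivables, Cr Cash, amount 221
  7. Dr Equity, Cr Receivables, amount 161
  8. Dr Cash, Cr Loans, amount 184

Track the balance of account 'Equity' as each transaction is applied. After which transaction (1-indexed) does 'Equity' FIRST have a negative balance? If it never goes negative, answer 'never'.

Answer: 1

Derivation:
After txn 1: Equity=-174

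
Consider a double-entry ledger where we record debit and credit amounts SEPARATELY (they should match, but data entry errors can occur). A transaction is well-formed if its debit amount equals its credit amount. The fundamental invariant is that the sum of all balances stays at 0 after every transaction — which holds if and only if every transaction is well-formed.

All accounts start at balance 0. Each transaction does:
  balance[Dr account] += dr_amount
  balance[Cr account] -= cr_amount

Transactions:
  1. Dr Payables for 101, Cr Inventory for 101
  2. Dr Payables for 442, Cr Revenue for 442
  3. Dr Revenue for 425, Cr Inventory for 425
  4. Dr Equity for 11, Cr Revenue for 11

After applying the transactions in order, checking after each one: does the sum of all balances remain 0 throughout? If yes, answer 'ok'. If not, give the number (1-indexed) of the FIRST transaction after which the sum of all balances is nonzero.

After txn 1: dr=101 cr=101 sum_balances=0
After txn 2: dr=442 cr=442 sum_balances=0
After txn 3: dr=425 cr=425 sum_balances=0
After txn 4: dr=11 cr=11 sum_balances=0

Answer: ok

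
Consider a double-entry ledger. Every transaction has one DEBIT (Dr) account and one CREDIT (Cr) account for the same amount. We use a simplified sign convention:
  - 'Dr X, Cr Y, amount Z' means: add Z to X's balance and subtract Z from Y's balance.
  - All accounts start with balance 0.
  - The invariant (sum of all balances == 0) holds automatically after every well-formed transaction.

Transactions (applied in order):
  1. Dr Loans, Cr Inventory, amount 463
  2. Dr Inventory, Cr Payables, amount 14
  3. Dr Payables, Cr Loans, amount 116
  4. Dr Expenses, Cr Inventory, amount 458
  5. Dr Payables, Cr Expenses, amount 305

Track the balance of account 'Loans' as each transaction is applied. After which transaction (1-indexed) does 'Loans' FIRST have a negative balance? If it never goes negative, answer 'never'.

Answer: never

Derivation:
After txn 1: Loans=463
After txn 2: Loans=463
After txn 3: Loans=347
After txn 4: Loans=347
After txn 5: Loans=347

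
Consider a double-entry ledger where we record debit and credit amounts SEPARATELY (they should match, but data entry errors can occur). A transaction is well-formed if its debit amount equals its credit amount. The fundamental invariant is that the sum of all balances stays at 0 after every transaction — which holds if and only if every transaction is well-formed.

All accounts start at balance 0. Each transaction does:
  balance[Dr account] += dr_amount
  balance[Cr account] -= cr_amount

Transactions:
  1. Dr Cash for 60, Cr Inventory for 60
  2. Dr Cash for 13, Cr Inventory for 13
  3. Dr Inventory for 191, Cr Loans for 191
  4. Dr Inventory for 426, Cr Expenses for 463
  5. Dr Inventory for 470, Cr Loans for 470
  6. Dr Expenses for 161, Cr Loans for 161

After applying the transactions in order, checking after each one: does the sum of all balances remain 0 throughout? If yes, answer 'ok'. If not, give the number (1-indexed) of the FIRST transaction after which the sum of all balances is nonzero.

After txn 1: dr=60 cr=60 sum_balances=0
After txn 2: dr=13 cr=13 sum_balances=0
After txn 3: dr=191 cr=191 sum_balances=0
After txn 4: dr=426 cr=463 sum_balances=-37
After txn 5: dr=470 cr=470 sum_balances=-37
After txn 6: dr=161 cr=161 sum_balances=-37

Answer: 4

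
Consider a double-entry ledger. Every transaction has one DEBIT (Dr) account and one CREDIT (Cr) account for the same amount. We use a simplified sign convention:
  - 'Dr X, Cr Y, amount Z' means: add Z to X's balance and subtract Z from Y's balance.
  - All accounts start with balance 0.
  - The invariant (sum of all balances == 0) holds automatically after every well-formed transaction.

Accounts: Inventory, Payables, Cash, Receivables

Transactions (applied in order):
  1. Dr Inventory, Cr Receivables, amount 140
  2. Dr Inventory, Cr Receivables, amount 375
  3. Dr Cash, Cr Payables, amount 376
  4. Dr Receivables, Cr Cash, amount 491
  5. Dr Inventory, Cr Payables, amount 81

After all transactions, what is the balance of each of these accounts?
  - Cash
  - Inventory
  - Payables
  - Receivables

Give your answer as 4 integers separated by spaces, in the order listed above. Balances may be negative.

After txn 1 (Dr Inventory, Cr Receivables, amount 140): Inventory=140 Receivables=-140
After txn 2 (Dr Inventory, Cr Receivables, amount 375): Inventory=515 Receivables=-515
After txn 3 (Dr Cash, Cr Payables, amount 376): Cash=376 Inventory=515 Payables=-376 Receivables=-515
After txn 4 (Dr Receivables, Cr Cash, amount 491): Cash=-115 Inventory=515 Payables=-376 Receivables=-24
After txn 5 (Dr Inventory, Cr Payables, amount 81): Cash=-115 Inventory=596 Payables=-457 Receivables=-24

Answer: -115 596 -457 -24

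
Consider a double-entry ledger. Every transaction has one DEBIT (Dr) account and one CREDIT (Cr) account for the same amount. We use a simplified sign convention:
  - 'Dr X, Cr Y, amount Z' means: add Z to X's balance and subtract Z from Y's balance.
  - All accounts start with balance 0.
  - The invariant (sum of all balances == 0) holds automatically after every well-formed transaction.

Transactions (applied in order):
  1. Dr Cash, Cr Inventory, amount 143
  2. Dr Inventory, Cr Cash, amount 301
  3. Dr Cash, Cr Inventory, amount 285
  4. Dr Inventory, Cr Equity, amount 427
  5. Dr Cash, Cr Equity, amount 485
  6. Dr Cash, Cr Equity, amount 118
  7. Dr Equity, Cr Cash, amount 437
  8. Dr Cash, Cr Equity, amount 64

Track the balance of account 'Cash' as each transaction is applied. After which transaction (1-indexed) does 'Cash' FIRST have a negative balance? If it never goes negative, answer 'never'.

Answer: 2

Derivation:
After txn 1: Cash=143
After txn 2: Cash=-158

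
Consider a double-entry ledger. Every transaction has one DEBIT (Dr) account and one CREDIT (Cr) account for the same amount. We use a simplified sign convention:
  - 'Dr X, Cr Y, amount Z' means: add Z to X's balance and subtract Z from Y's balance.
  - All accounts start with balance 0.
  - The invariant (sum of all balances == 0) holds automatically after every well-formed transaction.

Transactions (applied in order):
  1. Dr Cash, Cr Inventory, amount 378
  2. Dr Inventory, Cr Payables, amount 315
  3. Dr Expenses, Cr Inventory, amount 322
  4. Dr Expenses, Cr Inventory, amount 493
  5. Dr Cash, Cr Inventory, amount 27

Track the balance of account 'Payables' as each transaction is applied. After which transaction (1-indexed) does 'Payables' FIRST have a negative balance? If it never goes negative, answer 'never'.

After txn 1: Payables=0
After txn 2: Payables=-315

Answer: 2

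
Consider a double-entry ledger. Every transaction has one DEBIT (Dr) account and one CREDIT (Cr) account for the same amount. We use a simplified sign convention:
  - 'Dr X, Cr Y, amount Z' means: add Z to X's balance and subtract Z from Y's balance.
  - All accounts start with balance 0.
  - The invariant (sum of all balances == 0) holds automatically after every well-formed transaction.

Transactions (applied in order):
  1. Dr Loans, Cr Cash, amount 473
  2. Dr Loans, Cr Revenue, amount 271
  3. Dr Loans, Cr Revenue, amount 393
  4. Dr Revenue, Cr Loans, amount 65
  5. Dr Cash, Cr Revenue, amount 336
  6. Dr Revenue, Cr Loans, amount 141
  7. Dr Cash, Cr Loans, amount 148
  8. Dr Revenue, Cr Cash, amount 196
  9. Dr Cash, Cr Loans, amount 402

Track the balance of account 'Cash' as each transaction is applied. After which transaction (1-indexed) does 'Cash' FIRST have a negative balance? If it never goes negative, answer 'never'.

Answer: 1

Derivation:
After txn 1: Cash=-473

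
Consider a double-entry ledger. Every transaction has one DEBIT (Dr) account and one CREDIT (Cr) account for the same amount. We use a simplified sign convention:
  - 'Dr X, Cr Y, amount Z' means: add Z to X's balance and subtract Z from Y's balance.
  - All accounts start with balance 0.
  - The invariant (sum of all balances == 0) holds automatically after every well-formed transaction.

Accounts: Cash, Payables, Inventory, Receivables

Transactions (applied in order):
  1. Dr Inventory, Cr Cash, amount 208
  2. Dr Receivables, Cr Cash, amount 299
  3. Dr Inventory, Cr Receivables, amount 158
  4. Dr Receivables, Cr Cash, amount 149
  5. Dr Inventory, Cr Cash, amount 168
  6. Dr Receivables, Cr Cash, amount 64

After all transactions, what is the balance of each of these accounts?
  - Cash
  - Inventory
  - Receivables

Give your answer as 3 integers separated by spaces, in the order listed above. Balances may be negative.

Answer: -888 534 354

Derivation:
After txn 1 (Dr Inventory, Cr Cash, amount 208): Cash=-208 Inventory=208
After txn 2 (Dr Receivables, Cr Cash, amount 299): Cash=-507 Inventory=208 Receivables=299
After txn 3 (Dr Inventory, Cr Receivables, amount 158): Cash=-507 Inventory=366 Receivables=141
After txn 4 (Dr Receivables, Cr Cash, amount 149): Cash=-656 Inventory=366 Receivables=290
After txn 5 (Dr Inventory, Cr Cash, amount 168): Cash=-824 Inventory=534 Receivables=290
After txn 6 (Dr Receivables, Cr Cash, amount 64): Cash=-888 Inventory=534 Receivables=354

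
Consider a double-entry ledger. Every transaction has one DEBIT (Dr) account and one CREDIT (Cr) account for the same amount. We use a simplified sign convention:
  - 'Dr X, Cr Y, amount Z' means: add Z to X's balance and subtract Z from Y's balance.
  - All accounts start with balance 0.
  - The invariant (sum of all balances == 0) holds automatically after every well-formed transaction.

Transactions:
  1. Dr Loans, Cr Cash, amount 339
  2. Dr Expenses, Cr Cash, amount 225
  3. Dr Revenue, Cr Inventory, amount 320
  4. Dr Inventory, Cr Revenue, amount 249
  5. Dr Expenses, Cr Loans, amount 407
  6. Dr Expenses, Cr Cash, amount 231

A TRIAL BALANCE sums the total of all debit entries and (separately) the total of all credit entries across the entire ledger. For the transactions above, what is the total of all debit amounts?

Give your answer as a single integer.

Txn 1: debit+=339
Txn 2: debit+=225
Txn 3: debit+=320
Txn 4: debit+=249
Txn 5: debit+=407
Txn 6: debit+=231
Total debits = 1771

Answer: 1771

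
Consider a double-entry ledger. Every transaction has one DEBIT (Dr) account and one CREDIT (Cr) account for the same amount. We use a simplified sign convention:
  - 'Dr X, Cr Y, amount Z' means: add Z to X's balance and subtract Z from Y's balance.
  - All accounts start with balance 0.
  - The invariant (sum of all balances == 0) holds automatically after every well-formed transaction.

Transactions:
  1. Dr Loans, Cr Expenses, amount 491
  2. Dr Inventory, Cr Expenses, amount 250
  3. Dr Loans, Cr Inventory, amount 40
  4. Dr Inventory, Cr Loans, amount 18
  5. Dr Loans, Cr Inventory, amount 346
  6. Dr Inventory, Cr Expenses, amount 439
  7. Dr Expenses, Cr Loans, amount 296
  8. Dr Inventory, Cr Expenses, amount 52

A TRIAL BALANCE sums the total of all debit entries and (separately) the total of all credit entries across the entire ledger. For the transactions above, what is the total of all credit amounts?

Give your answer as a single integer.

Answer: 1932

Derivation:
Txn 1: credit+=491
Txn 2: credit+=250
Txn 3: credit+=40
Txn 4: credit+=18
Txn 5: credit+=346
Txn 6: credit+=439
Txn 7: credit+=296
Txn 8: credit+=52
Total credits = 1932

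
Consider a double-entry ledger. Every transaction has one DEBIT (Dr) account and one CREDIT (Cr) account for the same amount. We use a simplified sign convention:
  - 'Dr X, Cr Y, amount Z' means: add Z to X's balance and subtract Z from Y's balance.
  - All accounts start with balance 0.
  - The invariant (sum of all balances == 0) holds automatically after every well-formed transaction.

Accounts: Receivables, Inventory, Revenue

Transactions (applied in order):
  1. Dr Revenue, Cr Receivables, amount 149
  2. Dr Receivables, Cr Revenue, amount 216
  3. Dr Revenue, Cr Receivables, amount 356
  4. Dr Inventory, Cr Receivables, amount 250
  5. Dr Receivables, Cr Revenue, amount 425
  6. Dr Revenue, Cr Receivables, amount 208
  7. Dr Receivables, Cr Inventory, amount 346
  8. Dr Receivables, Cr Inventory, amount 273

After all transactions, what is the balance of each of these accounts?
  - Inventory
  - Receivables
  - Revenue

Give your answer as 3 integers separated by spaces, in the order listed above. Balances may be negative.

After txn 1 (Dr Revenue, Cr Receivables, amount 149): Receivables=-149 Revenue=149
After txn 2 (Dr Receivables, Cr Revenue, amount 216): Receivables=67 Revenue=-67
After txn 3 (Dr Revenue, Cr Receivables, amount 356): Receivables=-289 Revenue=289
After txn 4 (Dr Inventory, Cr Receivables, amount 250): Inventory=250 Receivables=-539 Revenue=289
After txn 5 (Dr Receivables, Cr Revenue, amount 425): Inventory=250 Receivables=-114 Revenue=-136
After txn 6 (Dr Revenue, Cr Receivables, amount 208): Inventory=250 Receivables=-322 Revenue=72
After txn 7 (Dr Receivables, Cr Inventory, amount 346): Inventory=-96 Receivables=24 Revenue=72
After txn 8 (Dr Receivables, Cr Inventory, amount 273): Inventory=-369 Receivables=297 Revenue=72

Answer: -369 297 72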